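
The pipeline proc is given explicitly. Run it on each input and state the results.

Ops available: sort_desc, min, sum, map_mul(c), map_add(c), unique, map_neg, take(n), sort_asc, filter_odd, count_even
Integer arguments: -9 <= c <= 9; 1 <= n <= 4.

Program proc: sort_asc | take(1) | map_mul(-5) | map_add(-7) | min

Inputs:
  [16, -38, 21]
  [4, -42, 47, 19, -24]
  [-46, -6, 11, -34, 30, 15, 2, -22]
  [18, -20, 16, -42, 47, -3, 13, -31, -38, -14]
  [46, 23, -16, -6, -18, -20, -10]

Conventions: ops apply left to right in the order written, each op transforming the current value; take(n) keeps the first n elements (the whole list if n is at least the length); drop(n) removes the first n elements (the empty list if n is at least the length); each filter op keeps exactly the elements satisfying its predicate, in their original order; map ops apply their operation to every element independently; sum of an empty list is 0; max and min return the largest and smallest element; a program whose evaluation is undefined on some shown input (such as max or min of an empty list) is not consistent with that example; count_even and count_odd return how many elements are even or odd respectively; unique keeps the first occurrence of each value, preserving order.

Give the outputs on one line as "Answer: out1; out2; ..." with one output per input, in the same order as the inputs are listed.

183; 203; 223; 203; 93

Execution, op by op:
  [16, -38, 21] -> [-38, 16, 21] -> [-38] -> [190] -> [183] -> 183
  [4, -42, 47, 19, -24] -> [-42, -24, 4, 19, 47] -> [-42] -> [210] -> [203] -> 203
  [-46, -6, 11, -34, 30, 15, 2, -22] -> [-46, -34, -22, -6, 2, 11, 15, 30] -> [-46] -> [230] -> [223] -> 223
  [18, -20, 16, -42, 47, -3, 13, -31, -38, -14] -> [-42, -38, -31, -20, -14, -3, 13, 16, 18, 47] -> [-42] -> [210] -> [203] -> 203
  [46, 23, -16, -6, -18, -20, -10] -> [-20, -18, -16, -10, -6, 23, 46] -> [-20] -> [100] -> [93] -> 93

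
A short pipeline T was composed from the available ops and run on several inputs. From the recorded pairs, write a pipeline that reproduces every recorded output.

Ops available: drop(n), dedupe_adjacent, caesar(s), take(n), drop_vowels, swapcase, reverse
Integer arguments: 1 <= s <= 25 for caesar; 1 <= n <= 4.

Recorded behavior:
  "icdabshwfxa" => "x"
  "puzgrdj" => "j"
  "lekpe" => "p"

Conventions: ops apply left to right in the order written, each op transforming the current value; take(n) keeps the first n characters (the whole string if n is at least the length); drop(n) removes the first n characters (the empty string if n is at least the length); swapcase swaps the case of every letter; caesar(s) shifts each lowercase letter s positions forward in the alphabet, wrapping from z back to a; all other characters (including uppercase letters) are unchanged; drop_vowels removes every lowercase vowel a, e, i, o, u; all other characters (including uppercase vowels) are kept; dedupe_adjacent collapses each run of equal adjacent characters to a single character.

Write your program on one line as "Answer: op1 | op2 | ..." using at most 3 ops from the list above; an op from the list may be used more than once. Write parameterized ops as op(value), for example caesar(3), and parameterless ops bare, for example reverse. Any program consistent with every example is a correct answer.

reverse | drop_vowels | take(1)

Check, running the answer program on each example:
  "icdabshwfxa" -> "axfwhsbadci" -> "xfwhsbdc" -> "x"
  "puzgrdj" -> "jdrgzup" -> "jdrgzp" -> "j"
  "lekpe" -> "epkel" -> "pkl" -> "p"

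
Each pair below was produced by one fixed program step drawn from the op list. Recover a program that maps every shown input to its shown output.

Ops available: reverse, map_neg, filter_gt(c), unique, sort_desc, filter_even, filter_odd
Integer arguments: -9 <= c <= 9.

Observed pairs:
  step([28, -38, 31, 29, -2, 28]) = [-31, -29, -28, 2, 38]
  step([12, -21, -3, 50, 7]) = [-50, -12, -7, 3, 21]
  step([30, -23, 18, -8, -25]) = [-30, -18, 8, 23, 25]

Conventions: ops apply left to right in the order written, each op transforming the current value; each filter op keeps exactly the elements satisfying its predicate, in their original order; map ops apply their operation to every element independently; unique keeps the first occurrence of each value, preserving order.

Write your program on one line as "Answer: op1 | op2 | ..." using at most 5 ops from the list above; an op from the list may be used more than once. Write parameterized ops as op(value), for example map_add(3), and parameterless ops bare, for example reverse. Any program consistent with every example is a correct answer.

reverse | map_neg | sort_desc | unique | reverse

Check, running the answer program on each example:
  [28, -38, 31, 29, -2, 28] -> [28, -2, 29, 31, -38, 28] -> [-28, 2, -29, -31, 38, -28] -> [38, 2, -28, -28, -29, -31] -> [38, 2, -28, -29, -31] -> [-31, -29, -28, 2, 38]
  [12, -21, -3, 50, 7] -> [7, 50, -3, -21, 12] -> [-7, -50, 3, 21, -12] -> [21, 3, -7, -12, -50] -> [21, 3, -7, -12, -50] -> [-50, -12, -7, 3, 21]
  [30, -23, 18, -8, -25] -> [-25, -8, 18, -23, 30] -> [25, 8, -18, 23, -30] -> [25, 23, 8, -18, -30] -> [25, 23, 8, -18, -30] -> [-30, -18, 8, 23, 25]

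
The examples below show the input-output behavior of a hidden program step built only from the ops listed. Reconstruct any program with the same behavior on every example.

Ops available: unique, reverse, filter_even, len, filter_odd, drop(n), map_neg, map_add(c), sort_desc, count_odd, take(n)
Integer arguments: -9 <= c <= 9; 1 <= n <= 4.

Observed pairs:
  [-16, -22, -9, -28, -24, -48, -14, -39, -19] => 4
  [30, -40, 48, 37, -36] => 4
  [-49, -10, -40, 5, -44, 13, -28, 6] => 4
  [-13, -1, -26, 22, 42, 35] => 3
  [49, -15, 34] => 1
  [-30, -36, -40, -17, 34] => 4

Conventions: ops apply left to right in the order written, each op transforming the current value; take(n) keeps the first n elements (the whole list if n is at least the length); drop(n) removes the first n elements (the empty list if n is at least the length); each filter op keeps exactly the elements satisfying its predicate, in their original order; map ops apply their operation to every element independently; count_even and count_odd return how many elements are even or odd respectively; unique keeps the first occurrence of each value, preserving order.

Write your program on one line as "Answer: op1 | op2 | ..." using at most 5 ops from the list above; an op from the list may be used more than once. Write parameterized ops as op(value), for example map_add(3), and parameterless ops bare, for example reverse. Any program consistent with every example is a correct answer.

reverse | sort_desc | filter_even | take(4) | len

Check, running the answer program on each example:
  [-16, -22, -9, -28, -24, -48, -14, -39, -19] -> [-19, -39, -14, -48, -24, -28, -9, -22, -16] -> [-9, -14, -16, -19, -22, -24, -28, -39, -48] -> [-14, -16, -22, -24, -28, -48] -> [-14, -16, -22, -24] -> 4
  [30, -40, 48, 37, -36] -> [-36, 37, 48, -40, 30] -> [48, 37, 30, -36, -40] -> [48, 30, -36, -40] -> [48, 30, -36, -40] -> 4
  [-49, -10, -40, 5, -44, 13, -28, 6] -> [6, -28, 13, -44, 5, -40, -10, -49] -> [13, 6, 5, -10, -28, -40, -44, -49] -> [6, -10, -28, -40, -44] -> [6, -10, -28, -40] -> 4
  [-13, -1, -26, 22, 42, 35] -> [35, 42, 22, -26, -1, -13] -> [42, 35, 22, -1, -13, -26] -> [42, 22, -26] -> [42, 22, -26] -> 3
  [49, -15, 34] -> [34, -15, 49] -> [49, 34, -15] -> [34] -> [34] -> 1
  [-30, -36, -40, -17, 34] -> [34, -17, -40, -36, -30] -> [34, -17, -30, -36, -40] -> [34, -30, -36, -40] -> [34, -30, -36, -40] -> 4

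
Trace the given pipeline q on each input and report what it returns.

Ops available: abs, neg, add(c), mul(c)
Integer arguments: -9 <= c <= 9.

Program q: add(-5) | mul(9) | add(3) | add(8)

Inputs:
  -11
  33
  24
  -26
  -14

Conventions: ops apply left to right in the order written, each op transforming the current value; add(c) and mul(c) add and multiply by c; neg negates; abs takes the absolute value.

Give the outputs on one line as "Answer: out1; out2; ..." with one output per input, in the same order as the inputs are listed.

-133; 263; 182; -268; -160

Execution, op by op:
  -11 -> -16 -> -144 -> -141 -> -133
  33 -> 28 -> 252 -> 255 -> 263
  24 -> 19 -> 171 -> 174 -> 182
  -26 -> -31 -> -279 -> -276 -> -268
  -14 -> -19 -> -171 -> -168 -> -160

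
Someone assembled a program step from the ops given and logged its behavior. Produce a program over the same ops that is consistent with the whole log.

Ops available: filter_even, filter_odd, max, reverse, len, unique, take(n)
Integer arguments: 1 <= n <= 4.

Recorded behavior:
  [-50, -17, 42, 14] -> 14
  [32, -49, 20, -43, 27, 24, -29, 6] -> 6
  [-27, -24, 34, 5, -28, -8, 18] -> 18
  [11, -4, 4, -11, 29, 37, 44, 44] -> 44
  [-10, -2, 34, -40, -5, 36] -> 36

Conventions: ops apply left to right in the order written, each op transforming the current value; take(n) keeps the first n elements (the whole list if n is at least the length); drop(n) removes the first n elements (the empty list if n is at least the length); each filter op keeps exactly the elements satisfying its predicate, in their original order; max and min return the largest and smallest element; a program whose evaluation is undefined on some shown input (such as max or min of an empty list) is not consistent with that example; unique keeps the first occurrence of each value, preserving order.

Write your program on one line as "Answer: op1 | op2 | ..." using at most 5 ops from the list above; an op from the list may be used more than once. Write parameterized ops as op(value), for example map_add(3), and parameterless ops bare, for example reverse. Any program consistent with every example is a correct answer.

reverse | unique | filter_even | take(1) | max

Check, running the answer program on each example:
  [-50, -17, 42, 14] -> [14, 42, -17, -50] -> [14, 42, -17, -50] -> [14, 42, -50] -> [14] -> 14
  [32, -49, 20, -43, 27, 24, -29, 6] -> [6, -29, 24, 27, -43, 20, -49, 32] -> [6, -29, 24, 27, -43, 20, -49, 32] -> [6, 24, 20, 32] -> [6] -> 6
  [-27, -24, 34, 5, -28, -8, 18] -> [18, -8, -28, 5, 34, -24, -27] -> [18, -8, -28, 5, 34, -24, -27] -> [18, -8, -28, 34, -24] -> [18] -> 18
  [11, -4, 4, -11, 29, 37, 44, 44] -> [44, 44, 37, 29, -11, 4, -4, 11] -> [44, 37, 29, -11, 4, -4, 11] -> [44, 4, -4] -> [44] -> 44
  [-10, -2, 34, -40, -5, 36] -> [36, -5, -40, 34, -2, -10] -> [36, -5, -40, 34, -2, -10] -> [36, -40, 34, -2, -10] -> [36] -> 36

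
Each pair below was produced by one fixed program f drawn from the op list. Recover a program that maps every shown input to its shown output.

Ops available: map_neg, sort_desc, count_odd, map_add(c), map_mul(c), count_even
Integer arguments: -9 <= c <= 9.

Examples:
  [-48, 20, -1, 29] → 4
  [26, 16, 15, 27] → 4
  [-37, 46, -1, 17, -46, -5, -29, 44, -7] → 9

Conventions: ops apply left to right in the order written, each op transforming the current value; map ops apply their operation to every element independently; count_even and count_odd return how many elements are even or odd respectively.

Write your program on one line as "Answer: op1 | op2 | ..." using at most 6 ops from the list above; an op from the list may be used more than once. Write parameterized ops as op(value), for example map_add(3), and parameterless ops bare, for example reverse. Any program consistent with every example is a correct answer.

map_mul(4) | sort_desc | map_neg | map_mul(5) | count_even

Check, running the answer program on each example:
  [-48, 20, -1, 29] -> [-192, 80, -4, 116] -> [116, 80, -4, -192] -> [-116, -80, 4, 192] -> [-580, -400, 20, 960] -> 4
  [26, 16, 15, 27] -> [104, 64, 60, 108] -> [108, 104, 64, 60] -> [-108, -104, -64, -60] -> [-540, -520, -320, -300] -> 4
  [-37, 46, -1, 17, -46, -5, -29, 44, -7] -> [-148, 184, -4, 68, -184, -20, -116, 176, -28] -> [184, 176, 68, -4, -20, -28, -116, -148, -184] -> [-184, -176, -68, 4, 20, 28, 116, 148, 184] -> [-920, -880, -340, 20, 100, 140, 580, 740, 920] -> 9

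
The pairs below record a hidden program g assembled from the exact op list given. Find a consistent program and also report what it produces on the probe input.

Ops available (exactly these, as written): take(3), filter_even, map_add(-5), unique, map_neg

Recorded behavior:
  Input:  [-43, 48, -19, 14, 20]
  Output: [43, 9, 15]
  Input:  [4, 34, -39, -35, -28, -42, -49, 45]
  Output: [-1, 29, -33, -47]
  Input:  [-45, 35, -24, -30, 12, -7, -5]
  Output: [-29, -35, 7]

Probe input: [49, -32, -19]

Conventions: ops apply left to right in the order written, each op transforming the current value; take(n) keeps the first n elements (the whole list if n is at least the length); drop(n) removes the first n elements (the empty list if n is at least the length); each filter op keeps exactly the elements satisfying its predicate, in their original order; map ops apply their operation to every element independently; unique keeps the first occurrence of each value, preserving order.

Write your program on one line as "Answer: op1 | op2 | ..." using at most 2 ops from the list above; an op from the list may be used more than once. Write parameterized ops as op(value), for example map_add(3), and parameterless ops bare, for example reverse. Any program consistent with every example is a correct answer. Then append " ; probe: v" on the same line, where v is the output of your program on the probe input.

filter_even | map_add(-5) ; probe: [-37]

Check, running the answer program on each example:
  [-43, 48, -19, 14, 20] -> [48, 14, 20] -> [43, 9, 15]
  [4, 34, -39, -35, -28, -42, -49, 45] -> [4, 34, -28, -42] -> [-1, 29, -33, -47]
  [-45, 35, -24, -30, 12, -7, -5] -> [-24, -30, 12] -> [-29, -35, 7]
  probe: [49, -32, -19] -> [-32] -> [-37]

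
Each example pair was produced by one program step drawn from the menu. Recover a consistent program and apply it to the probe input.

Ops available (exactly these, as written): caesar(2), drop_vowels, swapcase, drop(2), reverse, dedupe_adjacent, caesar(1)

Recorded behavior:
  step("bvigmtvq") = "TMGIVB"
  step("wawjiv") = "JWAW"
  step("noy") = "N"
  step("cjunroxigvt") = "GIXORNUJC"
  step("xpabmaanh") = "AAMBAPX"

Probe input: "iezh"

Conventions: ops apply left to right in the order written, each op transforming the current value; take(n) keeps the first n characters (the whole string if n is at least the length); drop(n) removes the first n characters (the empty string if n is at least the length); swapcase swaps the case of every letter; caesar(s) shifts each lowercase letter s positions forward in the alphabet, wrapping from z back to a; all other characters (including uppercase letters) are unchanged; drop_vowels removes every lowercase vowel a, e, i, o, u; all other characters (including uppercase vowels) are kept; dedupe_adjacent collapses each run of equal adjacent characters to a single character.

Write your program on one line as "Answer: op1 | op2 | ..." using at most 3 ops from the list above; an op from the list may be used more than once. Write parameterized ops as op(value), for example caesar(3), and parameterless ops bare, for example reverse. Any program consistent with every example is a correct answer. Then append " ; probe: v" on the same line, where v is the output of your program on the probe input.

reverse | swapcase | drop(2) ; probe: "EI"

Check, running the answer program on each example:
  "bvigmtvq" -> "qvtmgivb" -> "QVTMGIVB" -> "TMGIVB"
  "wawjiv" -> "vijwaw" -> "VIJWAW" -> "JWAW"
  "noy" -> "yon" -> "YON" -> "N"
  "cjunroxigvt" -> "tvgixornujc" -> "TVGIXORNUJC" -> "GIXORNUJC"
  "xpabmaanh" -> "hnaambapx" -> "HNAAMBAPX" -> "AAMBAPX"
  probe: "iezh" -> "hzei" -> "HZEI" -> "EI"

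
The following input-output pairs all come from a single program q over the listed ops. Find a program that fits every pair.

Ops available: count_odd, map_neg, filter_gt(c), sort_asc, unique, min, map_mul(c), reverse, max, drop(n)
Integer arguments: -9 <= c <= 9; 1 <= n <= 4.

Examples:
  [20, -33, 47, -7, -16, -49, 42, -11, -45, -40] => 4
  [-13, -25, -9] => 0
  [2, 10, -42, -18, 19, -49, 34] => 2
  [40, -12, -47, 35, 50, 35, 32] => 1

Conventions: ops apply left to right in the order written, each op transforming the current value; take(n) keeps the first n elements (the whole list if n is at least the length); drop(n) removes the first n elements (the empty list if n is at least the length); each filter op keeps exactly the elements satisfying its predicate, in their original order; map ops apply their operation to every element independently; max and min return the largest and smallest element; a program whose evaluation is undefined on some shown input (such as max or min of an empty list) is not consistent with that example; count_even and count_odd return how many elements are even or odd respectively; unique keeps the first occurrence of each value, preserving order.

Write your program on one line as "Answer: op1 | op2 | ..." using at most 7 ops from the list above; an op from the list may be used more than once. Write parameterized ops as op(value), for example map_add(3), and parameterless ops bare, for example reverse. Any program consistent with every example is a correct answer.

map_neg | drop(2) | unique | drop(1) | map_mul(7) | count_odd

Check, running the answer program on each example:
  [20, -33, 47, -7, -16, -49, 42, -11, -45, -40] -> [-20, 33, -47, 7, 16, 49, -42, 11, 45, 40] -> [-47, 7, 16, 49, -42, 11, 45, 40] -> [-47, 7, 16, 49, -42, 11, 45, 40] -> [7, 16, 49, -42, 11, 45, 40] -> [49, 112, 343, -294, 77, 315, 280] -> 4
  [-13, -25, -9] -> [13, 25, 9] -> [9] -> [9] -> [] -> [] -> 0
  [2, 10, -42, -18, 19, -49, 34] -> [-2, -10, 42, 18, -19, 49, -34] -> [42, 18, -19, 49, -34] -> [42, 18, -19, 49, -34] -> [18, -19, 49, -34] -> [126, -133, 343, -238] -> 2
  [40, -12, -47, 35, 50, 35, 32] -> [-40, 12, 47, -35, -50, -35, -32] -> [47, -35, -50, -35, -32] -> [47, -35, -50, -32] -> [-35, -50, -32] -> [-245, -350, -224] -> 1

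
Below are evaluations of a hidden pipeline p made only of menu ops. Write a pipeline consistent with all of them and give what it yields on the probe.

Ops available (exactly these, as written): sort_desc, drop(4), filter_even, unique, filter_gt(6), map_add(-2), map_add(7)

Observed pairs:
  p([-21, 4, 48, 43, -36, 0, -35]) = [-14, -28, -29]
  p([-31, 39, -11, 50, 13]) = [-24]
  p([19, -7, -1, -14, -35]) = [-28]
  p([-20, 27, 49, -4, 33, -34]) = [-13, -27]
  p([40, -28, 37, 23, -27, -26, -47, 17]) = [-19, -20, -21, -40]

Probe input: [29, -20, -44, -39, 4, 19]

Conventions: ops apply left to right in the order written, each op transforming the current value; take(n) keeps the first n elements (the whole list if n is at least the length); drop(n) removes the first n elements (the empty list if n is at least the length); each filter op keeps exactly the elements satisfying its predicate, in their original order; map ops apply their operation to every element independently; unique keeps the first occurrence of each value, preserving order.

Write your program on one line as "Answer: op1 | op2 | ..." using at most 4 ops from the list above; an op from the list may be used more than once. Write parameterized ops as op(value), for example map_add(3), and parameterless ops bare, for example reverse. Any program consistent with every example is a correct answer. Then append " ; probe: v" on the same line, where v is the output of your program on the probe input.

map_add(7) | sort_desc | drop(4) ; probe: [-32, -37]

Check, running the answer program on each example:
  [-21, 4, 48, 43, -36, 0, -35] -> [-14, 11, 55, 50, -29, 7, -28] -> [55, 50, 11, 7, -14, -28, -29] -> [-14, -28, -29]
  [-31, 39, -11, 50, 13] -> [-24, 46, -4, 57, 20] -> [57, 46, 20, -4, -24] -> [-24]
  [19, -7, -1, -14, -35] -> [26, 0, 6, -7, -28] -> [26, 6, 0, -7, -28] -> [-28]
  [-20, 27, 49, -4, 33, -34] -> [-13, 34, 56, 3, 40, -27] -> [56, 40, 34, 3, -13, -27] -> [-13, -27]
  [40, -28, 37, 23, -27, -26, -47, 17] -> [47, -21, 44, 30, -20, -19, -40, 24] -> [47, 44, 30, 24, -19, -20, -21, -40] -> [-19, -20, -21, -40]
  probe: [29, -20, -44, -39, 4, 19] -> [36, -13, -37, -32, 11, 26] -> [36, 26, 11, -13, -32, -37] -> [-32, -37]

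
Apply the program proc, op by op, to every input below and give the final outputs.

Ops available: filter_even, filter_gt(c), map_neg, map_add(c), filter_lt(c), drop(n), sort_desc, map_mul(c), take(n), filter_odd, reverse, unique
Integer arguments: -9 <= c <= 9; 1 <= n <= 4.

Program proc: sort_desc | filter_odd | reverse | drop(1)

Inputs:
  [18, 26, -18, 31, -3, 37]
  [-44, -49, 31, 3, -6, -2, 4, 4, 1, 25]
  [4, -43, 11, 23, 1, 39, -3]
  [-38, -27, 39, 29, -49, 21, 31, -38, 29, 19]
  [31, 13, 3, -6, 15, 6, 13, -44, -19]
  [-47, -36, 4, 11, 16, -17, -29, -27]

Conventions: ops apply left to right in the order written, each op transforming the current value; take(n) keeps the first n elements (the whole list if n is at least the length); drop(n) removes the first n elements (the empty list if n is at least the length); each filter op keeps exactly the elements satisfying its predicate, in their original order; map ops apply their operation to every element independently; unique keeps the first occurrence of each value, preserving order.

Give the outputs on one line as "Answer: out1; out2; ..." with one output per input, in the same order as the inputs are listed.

[31, 37]; [1, 3, 25, 31]; [-3, 1, 11, 23, 39]; [-27, 19, 21, 29, 29, 31, 39]; [3, 13, 13, 15, 31]; [-29, -27, -17, 11]

Execution, op by op:
  [18, 26, -18, 31, -3, 37] -> [37, 31, 26, 18, -3, -18] -> [37, 31, -3] -> [-3, 31, 37] -> [31, 37]
  [-44, -49, 31, 3, -6, -2, 4, 4, 1, 25] -> [31, 25, 4, 4, 3, 1, -2, -6, -44, -49] -> [31, 25, 3, 1, -49] -> [-49, 1, 3, 25, 31] -> [1, 3, 25, 31]
  [4, -43, 11, 23, 1, 39, -3] -> [39, 23, 11, 4, 1, -3, -43] -> [39, 23, 11, 1, -3, -43] -> [-43, -3, 1, 11, 23, 39] -> [-3, 1, 11, 23, 39]
  [-38, -27, 39, 29, -49, 21, 31, -38, 29, 19] -> [39, 31, 29, 29, 21, 19, -27, -38, -38, -49] -> [39, 31, 29, 29, 21, 19, -27, -49] -> [-49, -27, 19, 21, 29, 29, 31, 39] -> [-27, 19, 21, 29, 29, 31, 39]
  [31, 13, 3, -6, 15, 6, 13, -44, -19] -> [31, 15, 13, 13, 6, 3, -6, -19, -44] -> [31, 15, 13, 13, 3, -19] -> [-19, 3, 13, 13, 15, 31] -> [3, 13, 13, 15, 31]
  [-47, -36, 4, 11, 16, -17, -29, -27] -> [16, 11, 4, -17, -27, -29, -36, -47] -> [11, -17, -27, -29, -47] -> [-47, -29, -27, -17, 11] -> [-29, -27, -17, 11]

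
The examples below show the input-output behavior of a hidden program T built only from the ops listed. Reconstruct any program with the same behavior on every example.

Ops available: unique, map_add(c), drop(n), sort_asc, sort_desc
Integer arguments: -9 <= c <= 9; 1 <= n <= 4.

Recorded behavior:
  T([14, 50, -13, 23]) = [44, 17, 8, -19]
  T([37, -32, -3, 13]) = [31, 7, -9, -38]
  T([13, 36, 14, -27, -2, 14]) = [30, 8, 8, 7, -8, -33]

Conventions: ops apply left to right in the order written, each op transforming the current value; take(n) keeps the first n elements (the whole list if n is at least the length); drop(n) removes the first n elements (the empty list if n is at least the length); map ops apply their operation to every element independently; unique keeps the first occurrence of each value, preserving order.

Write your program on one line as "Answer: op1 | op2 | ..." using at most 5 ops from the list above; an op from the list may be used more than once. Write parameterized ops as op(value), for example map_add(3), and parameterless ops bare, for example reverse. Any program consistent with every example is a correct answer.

map_add(1) | sort_asc | sort_desc | map_add(-7)

Check, running the answer program on each example:
  [14, 50, -13, 23] -> [15, 51, -12, 24] -> [-12, 15, 24, 51] -> [51, 24, 15, -12] -> [44, 17, 8, -19]
  [37, -32, -3, 13] -> [38, -31, -2, 14] -> [-31, -2, 14, 38] -> [38, 14, -2, -31] -> [31, 7, -9, -38]
  [13, 36, 14, -27, -2, 14] -> [14, 37, 15, -26, -1, 15] -> [-26, -1, 14, 15, 15, 37] -> [37, 15, 15, 14, -1, -26] -> [30, 8, 8, 7, -8, -33]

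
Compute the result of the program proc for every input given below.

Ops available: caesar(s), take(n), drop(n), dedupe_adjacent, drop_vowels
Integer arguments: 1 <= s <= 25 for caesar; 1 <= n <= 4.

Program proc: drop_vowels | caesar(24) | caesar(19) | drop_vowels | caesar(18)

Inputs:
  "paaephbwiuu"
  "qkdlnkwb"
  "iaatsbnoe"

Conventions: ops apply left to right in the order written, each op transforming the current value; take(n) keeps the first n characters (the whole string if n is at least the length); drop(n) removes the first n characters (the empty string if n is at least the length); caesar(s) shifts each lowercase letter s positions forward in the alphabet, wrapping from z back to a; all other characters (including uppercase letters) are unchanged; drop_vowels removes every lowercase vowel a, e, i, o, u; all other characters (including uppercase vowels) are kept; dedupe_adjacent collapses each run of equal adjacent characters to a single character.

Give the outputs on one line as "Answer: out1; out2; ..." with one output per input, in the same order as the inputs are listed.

"yyqkf"; "ztutfk"; "cbk"

Execution, op by op:
  "paaephbwiuu" -> "pphbw" -> "nnfzu" -> "ggysn" -> "ggysn" -> "yyqkf"
  "qkdlnkwb" -> "qkdlnkwb" -> "oibjliuz" -> "hbucebns" -> "hbcbns" -> "ztutfk"
  "iaatsbnoe" -> "tsbn" -> "rqzl" -> "kjse" -> "kjs" -> "cbk"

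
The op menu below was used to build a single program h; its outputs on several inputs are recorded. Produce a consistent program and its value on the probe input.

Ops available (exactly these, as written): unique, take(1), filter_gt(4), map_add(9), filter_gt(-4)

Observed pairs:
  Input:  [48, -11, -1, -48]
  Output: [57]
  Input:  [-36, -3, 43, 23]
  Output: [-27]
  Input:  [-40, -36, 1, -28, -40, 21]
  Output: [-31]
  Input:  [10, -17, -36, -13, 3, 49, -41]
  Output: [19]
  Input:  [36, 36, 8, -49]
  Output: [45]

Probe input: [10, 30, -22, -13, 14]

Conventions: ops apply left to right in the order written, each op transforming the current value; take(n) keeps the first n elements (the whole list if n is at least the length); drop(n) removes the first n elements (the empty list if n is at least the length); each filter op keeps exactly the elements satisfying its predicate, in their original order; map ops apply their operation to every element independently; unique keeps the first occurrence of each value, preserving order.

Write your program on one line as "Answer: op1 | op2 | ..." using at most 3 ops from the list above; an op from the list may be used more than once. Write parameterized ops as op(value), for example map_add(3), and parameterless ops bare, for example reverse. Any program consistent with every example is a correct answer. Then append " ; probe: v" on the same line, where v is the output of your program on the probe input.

map_add(9) | unique | take(1) ; probe: [19]

Check, running the answer program on each example:
  [48, -11, -1, -48] -> [57, -2, 8, -39] -> [57, -2, 8, -39] -> [57]
  [-36, -3, 43, 23] -> [-27, 6, 52, 32] -> [-27, 6, 52, 32] -> [-27]
  [-40, -36, 1, -28, -40, 21] -> [-31, -27, 10, -19, -31, 30] -> [-31, -27, 10, -19, 30] -> [-31]
  [10, -17, -36, -13, 3, 49, -41] -> [19, -8, -27, -4, 12, 58, -32] -> [19, -8, -27, -4, 12, 58, -32] -> [19]
  [36, 36, 8, -49] -> [45, 45, 17, -40] -> [45, 17, -40] -> [45]
  probe: [10, 30, -22, -13, 14] -> [19, 39, -13, -4, 23] -> [19, 39, -13, -4, 23] -> [19]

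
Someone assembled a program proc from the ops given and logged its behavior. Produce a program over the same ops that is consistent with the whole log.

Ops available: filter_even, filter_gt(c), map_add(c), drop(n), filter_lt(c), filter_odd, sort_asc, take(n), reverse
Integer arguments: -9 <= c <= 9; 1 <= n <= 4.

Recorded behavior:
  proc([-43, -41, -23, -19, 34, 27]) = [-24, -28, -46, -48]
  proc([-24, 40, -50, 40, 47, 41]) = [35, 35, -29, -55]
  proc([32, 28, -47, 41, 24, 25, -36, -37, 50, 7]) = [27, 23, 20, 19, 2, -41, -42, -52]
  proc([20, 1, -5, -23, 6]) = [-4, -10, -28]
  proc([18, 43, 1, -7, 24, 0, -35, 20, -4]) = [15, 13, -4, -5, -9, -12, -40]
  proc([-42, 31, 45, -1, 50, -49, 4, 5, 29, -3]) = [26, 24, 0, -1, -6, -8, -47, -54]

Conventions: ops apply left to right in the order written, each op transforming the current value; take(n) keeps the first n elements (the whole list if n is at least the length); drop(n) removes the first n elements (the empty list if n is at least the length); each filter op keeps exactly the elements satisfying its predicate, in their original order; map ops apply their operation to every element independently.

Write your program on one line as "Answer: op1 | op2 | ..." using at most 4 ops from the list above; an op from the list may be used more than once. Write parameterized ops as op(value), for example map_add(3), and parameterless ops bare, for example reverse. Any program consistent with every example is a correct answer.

map_add(-5) | sort_asc | reverse | drop(2)

Check, running the answer program on each example:
  [-43, -41, -23, -19, 34, 27] -> [-48, -46, -28, -24, 29, 22] -> [-48, -46, -28, -24, 22, 29] -> [29, 22, -24, -28, -46, -48] -> [-24, -28, -46, -48]
  [-24, 40, -50, 40, 47, 41] -> [-29, 35, -55, 35, 42, 36] -> [-55, -29, 35, 35, 36, 42] -> [42, 36, 35, 35, -29, -55] -> [35, 35, -29, -55]
  [32, 28, -47, 41, 24, 25, -36, -37, 50, 7] -> [27, 23, -52, 36, 19, 20, -41, -42, 45, 2] -> [-52, -42, -41, 2, 19, 20, 23, 27, 36, 45] -> [45, 36, 27, 23, 20, 19, 2, -41, -42, -52] -> [27, 23, 20, 19, 2, -41, -42, -52]
  [20, 1, -5, -23, 6] -> [15, -4, -10, -28, 1] -> [-28, -10, -4, 1, 15] -> [15, 1, -4, -10, -28] -> [-4, -10, -28]
  [18, 43, 1, -7, 24, 0, -35, 20, -4] -> [13, 38, -4, -12, 19, -5, -40, 15, -9] -> [-40, -12, -9, -5, -4, 13, 15, 19, 38] -> [38, 19, 15, 13, -4, -5, -9, -12, -40] -> [15, 13, -4, -5, -9, -12, -40]
  [-42, 31, 45, -1, 50, -49, 4, 5, 29, -3] -> [-47, 26, 40, -6, 45, -54, -1, 0, 24, -8] -> [-54, -47, -8, -6, -1, 0, 24, 26, 40, 45] -> [45, 40, 26, 24, 0, -1, -6, -8, -47, -54] -> [26, 24, 0, -1, -6, -8, -47, -54]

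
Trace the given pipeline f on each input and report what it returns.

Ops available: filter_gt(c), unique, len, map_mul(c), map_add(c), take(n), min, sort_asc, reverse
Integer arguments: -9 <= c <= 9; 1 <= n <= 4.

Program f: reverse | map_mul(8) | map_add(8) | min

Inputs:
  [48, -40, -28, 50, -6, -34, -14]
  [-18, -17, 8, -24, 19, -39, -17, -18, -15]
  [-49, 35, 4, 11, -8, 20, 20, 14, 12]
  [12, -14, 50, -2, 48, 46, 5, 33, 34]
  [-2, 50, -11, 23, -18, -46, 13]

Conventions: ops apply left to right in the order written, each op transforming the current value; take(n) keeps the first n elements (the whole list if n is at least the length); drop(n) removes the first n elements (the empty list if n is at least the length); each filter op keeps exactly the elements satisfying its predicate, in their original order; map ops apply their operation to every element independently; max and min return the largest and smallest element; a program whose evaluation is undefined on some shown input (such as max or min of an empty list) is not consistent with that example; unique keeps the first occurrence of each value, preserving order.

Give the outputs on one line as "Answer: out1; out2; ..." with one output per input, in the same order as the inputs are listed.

Execution, op by op:
  [48, -40, -28, 50, -6, -34, -14] -> [-14, -34, -6, 50, -28, -40, 48] -> [-112, -272, -48, 400, -224, -320, 384] -> [-104, -264, -40, 408, -216, -312, 392] -> -312
  [-18, -17, 8, -24, 19, -39, -17, -18, -15] -> [-15, -18, -17, -39, 19, -24, 8, -17, -18] -> [-120, -144, -136, -312, 152, -192, 64, -136, -144] -> [-112, -136, -128, -304, 160, -184, 72, -128, -136] -> -304
  [-49, 35, 4, 11, -8, 20, 20, 14, 12] -> [12, 14, 20, 20, -8, 11, 4, 35, -49] -> [96, 112, 160, 160, -64, 88, 32, 280, -392] -> [104, 120, 168, 168, -56, 96, 40, 288, -384] -> -384
  [12, -14, 50, -2, 48, 46, 5, 33, 34] -> [34, 33, 5, 46, 48, -2, 50, -14, 12] -> [272, 264, 40, 368, 384, -16, 400, -112, 96] -> [280, 272, 48, 376, 392, -8, 408, -104, 104] -> -104
  [-2, 50, -11, 23, -18, -46, 13] -> [13, -46, -18, 23, -11, 50, -2] -> [104, -368, -144, 184, -88, 400, -16] -> [112, -360, -136, 192, -80, 408, -8] -> -360

-312; -304; -384; -104; -360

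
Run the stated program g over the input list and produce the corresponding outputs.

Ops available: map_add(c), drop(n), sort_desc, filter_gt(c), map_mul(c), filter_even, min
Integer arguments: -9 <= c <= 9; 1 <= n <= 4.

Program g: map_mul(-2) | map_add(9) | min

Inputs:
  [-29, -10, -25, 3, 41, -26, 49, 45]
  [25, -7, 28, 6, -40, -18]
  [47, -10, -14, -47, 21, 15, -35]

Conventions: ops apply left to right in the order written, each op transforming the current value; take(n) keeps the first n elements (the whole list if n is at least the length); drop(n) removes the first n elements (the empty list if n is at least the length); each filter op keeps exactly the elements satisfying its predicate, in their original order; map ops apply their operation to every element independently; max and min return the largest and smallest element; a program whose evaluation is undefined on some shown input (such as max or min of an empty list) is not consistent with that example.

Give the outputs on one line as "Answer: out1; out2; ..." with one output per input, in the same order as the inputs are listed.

Execution, op by op:
  [-29, -10, -25, 3, 41, -26, 49, 45] -> [58, 20, 50, -6, -82, 52, -98, -90] -> [67, 29, 59, 3, -73, 61, -89, -81] -> -89
  [25, -7, 28, 6, -40, -18] -> [-50, 14, -56, -12, 80, 36] -> [-41, 23, -47, -3, 89, 45] -> -47
  [47, -10, -14, -47, 21, 15, -35] -> [-94, 20, 28, 94, -42, -30, 70] -> [-85, 29, 37, 103, -33, -21, 79] -> -85

-89; -47; -85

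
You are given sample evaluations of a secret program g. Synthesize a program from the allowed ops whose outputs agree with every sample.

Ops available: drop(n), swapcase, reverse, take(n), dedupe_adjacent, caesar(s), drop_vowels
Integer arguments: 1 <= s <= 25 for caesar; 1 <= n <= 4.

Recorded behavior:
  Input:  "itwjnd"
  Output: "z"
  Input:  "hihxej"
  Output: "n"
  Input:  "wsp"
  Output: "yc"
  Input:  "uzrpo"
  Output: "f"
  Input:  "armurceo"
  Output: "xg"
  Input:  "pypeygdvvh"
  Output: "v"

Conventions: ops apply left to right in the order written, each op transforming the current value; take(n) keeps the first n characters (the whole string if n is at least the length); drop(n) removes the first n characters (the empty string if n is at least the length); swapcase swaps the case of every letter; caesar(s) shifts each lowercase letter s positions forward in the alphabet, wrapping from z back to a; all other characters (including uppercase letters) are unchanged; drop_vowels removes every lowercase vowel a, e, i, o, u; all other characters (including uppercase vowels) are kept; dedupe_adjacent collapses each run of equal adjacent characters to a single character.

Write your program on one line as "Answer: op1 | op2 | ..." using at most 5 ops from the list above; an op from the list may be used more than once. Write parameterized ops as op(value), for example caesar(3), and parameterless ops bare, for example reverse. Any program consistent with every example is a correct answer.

take(2) | caesar(6) | reverse | drop_vowels

Check, running the answer program on each example:
  "itwjnd" -> "it" -> "oz" -> "zo" -> "z"
  "hihxej" -> "hi" -> "no" -> "on" -> "n"
  "wsp" -> "ws" -> "cy" -> "yc" -> "yc"
  "uzrpo" -> "uz" -> "af" -> "fa" -> "f"
  "armurceo" -> "ar" -> "gx" -> "xg" -> "xg"
  "pypeygdvvh" -> "py" -> "ve" -> "ev" -> "v"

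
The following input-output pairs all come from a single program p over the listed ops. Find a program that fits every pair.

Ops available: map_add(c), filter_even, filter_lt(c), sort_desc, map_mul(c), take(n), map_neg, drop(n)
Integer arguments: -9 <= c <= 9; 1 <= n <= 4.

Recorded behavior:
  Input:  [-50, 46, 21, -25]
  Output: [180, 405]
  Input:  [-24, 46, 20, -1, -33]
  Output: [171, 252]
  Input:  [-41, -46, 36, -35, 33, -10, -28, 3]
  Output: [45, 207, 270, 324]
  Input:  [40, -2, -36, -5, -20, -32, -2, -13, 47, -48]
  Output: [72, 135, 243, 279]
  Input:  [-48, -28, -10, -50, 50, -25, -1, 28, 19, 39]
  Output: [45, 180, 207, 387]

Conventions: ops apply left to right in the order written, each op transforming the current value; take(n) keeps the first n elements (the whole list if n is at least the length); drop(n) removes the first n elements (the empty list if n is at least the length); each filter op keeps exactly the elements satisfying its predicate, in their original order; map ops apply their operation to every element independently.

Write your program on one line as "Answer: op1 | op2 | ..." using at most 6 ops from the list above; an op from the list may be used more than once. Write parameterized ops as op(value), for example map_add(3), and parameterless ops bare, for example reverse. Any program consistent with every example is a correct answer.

sort_desc | map_add(5) | filter_lt(0) | map_mul(-9) | take(4)

Check, running the answer program on each example:
  [-50, 46, 21, -25] -> [46, 21, -25, -50] -> [51, 26, -20, -45] -> [-20, -45] -> [180, 405] -> [180, 405]
  [-24, 46, 20, -1, -33] -> [46, 20, -1, -24, -33] -> [51, 25, 4, -19, -28] -> [-19, -28] -> [171, 252] -> [171, 252]
  [-41, -46, 36, -35, 33, -10, -28, 3] -> [36, 33, 3, -10, -28, -35, -41, -46] -> [41, 38, 8, -5, -23, -30, -36, -41] -> [-5, -23, -30, -36, -41] -> [45, 207, 270, 324, 369] -> [45, 207, 270, 324]
  [40, -2, -36, -5, -20, -32, -2, -13, 47, -48] -> [47, 40, -2, -2, -5, -13, -20, -32, -36, -48] -> [52, 45, 3, 3, 0, -8, -15, -27, -31, -43] -> [-8, -15, -27, -31, -43] -> [72, 135, 243, 279, 387] -> [72, 135, 243, 279]
  [-48, -28, -10, -50, 50, -25, -1, 28, 19, 39] -> [50, 39, 28, 19, -1, -10, -25, -28, -48, -50] -> [55, 44, 33, 24, 4, -5, -20, -23, -43, -45] -> [-5, -20, -23, -43, -45] -> [45, 180, 207, 387, 405] -> [45, 180, 207, 387]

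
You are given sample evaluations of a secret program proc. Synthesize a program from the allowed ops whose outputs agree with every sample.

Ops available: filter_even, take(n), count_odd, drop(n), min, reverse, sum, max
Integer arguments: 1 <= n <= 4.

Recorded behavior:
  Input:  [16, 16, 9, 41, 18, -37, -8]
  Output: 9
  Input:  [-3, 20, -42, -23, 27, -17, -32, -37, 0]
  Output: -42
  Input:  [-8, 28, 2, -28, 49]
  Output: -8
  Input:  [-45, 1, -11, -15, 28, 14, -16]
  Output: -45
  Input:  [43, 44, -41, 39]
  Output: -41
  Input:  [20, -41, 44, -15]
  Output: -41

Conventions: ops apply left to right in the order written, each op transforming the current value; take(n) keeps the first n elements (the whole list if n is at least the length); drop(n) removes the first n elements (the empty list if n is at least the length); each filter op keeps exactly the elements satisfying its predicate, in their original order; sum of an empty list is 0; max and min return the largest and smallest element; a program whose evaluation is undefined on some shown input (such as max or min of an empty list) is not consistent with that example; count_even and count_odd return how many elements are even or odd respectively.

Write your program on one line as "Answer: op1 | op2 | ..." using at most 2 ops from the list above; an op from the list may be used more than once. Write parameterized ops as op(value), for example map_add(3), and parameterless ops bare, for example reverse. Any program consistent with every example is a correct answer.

take(3) | min

Check, running the answer program on each example:
  [16, 16, 9, 41, 18, -37, -8] -> [16, 16, 9] -> 9
  [-3, 20, -42, -23, 27, -17, -32, -37, 0] -> [-3, 20, -42] -> -42
  [-8, 28, 2, -28, 49] -> [-8, 28, 2] -> -8
  [-45, 1, -11, -15, 28, 14, -16] -> [-45, 1, -11] -> -45
  [43, 44, -41, 39] -> [43, 44, -41] -> -41
  [20, -41, 44, -15] -> [20, -41, 44] -> -41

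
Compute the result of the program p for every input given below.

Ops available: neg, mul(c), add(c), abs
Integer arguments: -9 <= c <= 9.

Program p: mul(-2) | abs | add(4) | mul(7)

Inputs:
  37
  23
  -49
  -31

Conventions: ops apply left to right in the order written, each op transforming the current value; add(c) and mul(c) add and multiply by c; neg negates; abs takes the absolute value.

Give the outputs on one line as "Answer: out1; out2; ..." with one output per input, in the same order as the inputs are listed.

546; 350; 714; 462

Execution, op by op:
  37 -> -74 -> 74 -> 78 -> 546
  23 -> -46 -> 46 -> 50 -> 350
  -49 -> 98 -> 98 -> 102 -> 714
  -31 -> 62 -> 62 -> 66 -> 462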